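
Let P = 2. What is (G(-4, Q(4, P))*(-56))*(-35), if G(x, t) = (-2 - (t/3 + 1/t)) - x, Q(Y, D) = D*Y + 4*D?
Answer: -39935/6 ≈ -6655.8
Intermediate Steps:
Q(Y, D) = 4*D + D*Y
G(x, t) = -2 - x - 1/t - t/3 (G(x, t) = (-2 - (t*(⅓) + 1/t)) - x = (-2 - (t/3 + 1/t)) - x = (-2 - (1/t + t/3)) - x = (-2 + (-1/t - t/3)) - x = (-2 - 1/t - t/3) - x = -2 - x - 1/t - t/3)
(G(-4, Q(4, P))*(-56))*(-35) = ((-2 - 1*(-4) - 1/(2*(4 + 4)) - 2*(4 + 4)/3)*(-56))*(-35) = ((-2 + 4 - 1/(2*8) - 2*8/3)*(-56))*(-35) = ((-2 + 4 - 1/16 - ⅓*16)*(-56))*(-35) = ((-2 + 4 - 1*1/16 - 16/3)*(-56))*(-35) = ((-2 + 4 - 1/16 - 16/3)*(-56))*(-35) = -163/48*(-56)*(-35) = (1141/6)*(-35) = -39935/6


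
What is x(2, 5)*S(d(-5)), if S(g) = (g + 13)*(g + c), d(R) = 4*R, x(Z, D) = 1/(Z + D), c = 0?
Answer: 20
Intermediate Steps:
x(Z, D) = 1/(D + Z)
S(g) = g*(13 + g) (S(g) = (g + 13)*(g + 0) = (13 + g)*g = g*(13 + g))
x(2, 5)*S(d(-5)) = ((4*(-5))*(13 + 4*(-5)))/(5 + 2) = (-20*(13 - 20))/7 = (-20*(-7))/7 = (1/7)*140 = 20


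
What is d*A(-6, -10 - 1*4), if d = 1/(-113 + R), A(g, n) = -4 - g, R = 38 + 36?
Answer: -2/39 ≈ -0.051282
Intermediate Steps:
R = 74
d = -1/39 (d = 1/(-113 + 74) = 1/(-39) = -1/39 ≈ -0.025641)
d*A(-6, -10 - 1*4) = -(-4 - 1*(-6))/39 = -(-4 + 6)/39 = -1/39*2 = -2/39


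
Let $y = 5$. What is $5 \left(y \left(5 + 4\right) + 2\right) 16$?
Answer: $3760$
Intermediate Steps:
$5 \left(y \left(5 + 4\right) + 2\right) 16 = 5 \left(5 \left(5 + 4\right) + 2\right) 16 = 5 \left(5 \cdot 9 + 2\right) 16 = 5 \left(45 + 2\right) 16 = 5 \cdot 47 \cdot 16 = 235 \cdot 16 = 3760$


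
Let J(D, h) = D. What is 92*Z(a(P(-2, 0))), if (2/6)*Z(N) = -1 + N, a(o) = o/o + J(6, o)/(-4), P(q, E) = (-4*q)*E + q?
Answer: -414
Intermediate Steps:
P(q, E) = q - 4*E*q (P(q, E) = -4*E*q + q = q - 4*E*q)
a(o) = -½ (a(o) = o/o + 6/(-4) = 1 + 6*(-¼) = 1 - 3/2 = -½)
Z(N) = -3 + 3*N (Z(N) = 3*(-1 + N) = -3 + 3*N)
92*Z(a(P(-2, 0))) = 92*(-3 + 3*(-½)) = 92*(-3 - 3/2) = 92*(-9/2) = -414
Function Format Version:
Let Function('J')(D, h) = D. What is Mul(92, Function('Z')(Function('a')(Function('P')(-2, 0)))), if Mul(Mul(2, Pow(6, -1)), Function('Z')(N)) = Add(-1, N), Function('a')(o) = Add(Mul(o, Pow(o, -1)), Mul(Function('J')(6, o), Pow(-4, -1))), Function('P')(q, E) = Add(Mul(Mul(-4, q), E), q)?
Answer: -414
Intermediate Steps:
Function('P')(q, E) = Add(q, Mul(-4, E, q)) (Function('P')(q, E) = Add(Mul(-4, E, q), q) = Add(q, Mul(-4, E, q)))
Function('a')(o) = Rational(-1, 2) (Function('a')(o) = Add(Mul(o, Pow(o, -1)), Mul(6, Pow(-4, -1))) = Add(1, Mul(6, Rational(-1, 4))) = Add(1, Rational(-3, 2)) = Rational(-1, 2))
Function('Z')(N) = Add(-3, Mul(3, N)) (Function('Z')(N) = Mul(3, Add(-1, N)) = Add(-3, Mul(3, N)))
Mul(92, Function('Z')(Function('a')(Function('P')(-2, 0)))) = Mul(92, Add(-3, Mul(3, Rational(-1, 2)))) = Mul(92, Add(-3, Rational(-3, 2))) = Mul(92, Rational(-9, 2)) = -414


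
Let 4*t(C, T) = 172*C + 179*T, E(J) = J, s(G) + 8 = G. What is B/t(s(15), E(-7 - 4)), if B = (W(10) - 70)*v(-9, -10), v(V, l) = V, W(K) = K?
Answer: -48/17 ≈ -2.8235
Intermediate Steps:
s(G) = -8 + G
t(C, T) = 43*C + 179*T/4 (t(C, T) = (172*C + 179*T)/4 = 43*C + 179*T/4)
B = 540 (B = (10 - 70)*(-9) = -60*(-9) = 540)
B/t(s(15), E(-7 - 4)) = 540/(43*(-8 + 15) + 179*(-7 - 4)/4) = 540/(43*7 + (179/4)*(-11)) = 540/(301 - 1969/4) = 540/(-765/4) = 540*(-4/765) = -48/17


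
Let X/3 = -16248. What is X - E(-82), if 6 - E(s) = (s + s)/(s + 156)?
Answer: -1803832/37 ≈ -48752.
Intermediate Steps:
X = -48744 (X = 3*(-16248) = -48744)
E(s) = 6 - 2*s/(156 + s) (E(s) = 6 - (s + s)/(s + 156) = 6 - 2*s/(156 + s))
X - E(-82) = -48744 - 4*(234 - 82)/(156 - 82) = -48744 - 4*152/74 = -48744 - 1*304/37 = -48744 - 304/37 = -1803832/37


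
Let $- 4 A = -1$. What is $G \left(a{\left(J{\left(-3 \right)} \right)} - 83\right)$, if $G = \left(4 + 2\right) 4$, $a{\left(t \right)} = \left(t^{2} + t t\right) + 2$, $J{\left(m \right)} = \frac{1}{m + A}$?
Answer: $- \frac{234456}{121} \approx -1937.7$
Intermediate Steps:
$A = \frac{1}{4}$ ($A = \left(- \frac{1}{4}\right) \left(-1\right) = \frac{1}{4} \approx 0.25$)
$J{\left(m \right)} = \frac{1}{\frac{1}{4} + m}$ ($J{\left(m \right)} = \frac{1}{m + \frac{1}{4}} = \frac{1}{\frac{1}{4} + m}$)
$a{\left(t \right)} = 2 + 2 t^{2}$ ($a{\left(t \right)} = \left(t^{2} + t^{2}\right) + 2 = 2 t^{2} + 2 = 2 + 2 t^{2}$)
$G = 24$ ($G = 6 \cdot 4 = 24$)
$G \left(a{\left(J{\left(-3 \right)} \right)} - 83\right) = 24 \left(\left(2 + 2 \left(\frac{4}{1 + 4 \left(-3\right)}\right)^{2}\right) - 83\right) = 24 \left(\left(2 + 2 \left(\frac{4}{1 - 12}\right)^{2}\right) - 83\right) = 24 \left(\left(2 + 2 \left(\frac{4}{-11}\right)^{2}\right) - 83\right) = 24 \left(\left(2 + 2 \left(4 \left(- \frac{1}{11}\right)\right)^{2}\right) - 83\right) = 24 \left(\left(2 + 2 \left(- \frac{4}{11}\right)^{2}\right) - 83\right) = 24 \left(\left(2 + 2 \cdot \frac{16}{121}\right) - 83\right) = 24 \left(\left(2 + \frac{32}{121}\right) - 83\right) = 24 \left(\frac{274}{121} - 83\right) = 24 \left(- \frac{9769}{121}\right) = - \frac{234456}{121}$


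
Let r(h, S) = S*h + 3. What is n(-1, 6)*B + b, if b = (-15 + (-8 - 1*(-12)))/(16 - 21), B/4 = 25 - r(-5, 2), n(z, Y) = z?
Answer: -629/5 ≈ -125.80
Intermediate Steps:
r(h, S) = 3 + S*h
B = 128 (B = 4*(25 - (3 + 2*(-5))) = 4*(25 - (3 - 10)) = 4*(25 - 1*(-7)) = 4*(25 + 7) = 4*32 = 128)
b = 11/5 (b = (-15 + (-8 + 12))/(-5) = (-15 + 4)*(-1/5) = -11*(-1/5) = 11/5 ≈ 2.2000)
n(-1, 6)*B + b = -1*128 + 11/5 = -128 + 11/5 = -629/5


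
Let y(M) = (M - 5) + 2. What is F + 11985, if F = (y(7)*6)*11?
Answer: 12249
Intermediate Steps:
y(M) = -3 + M (y(M) = (-5 + M) + 2 = -3 + M)
F = 264 (F = ((-3 + 7)*6)*11 = (4*6)*11 = 24*11 = 264)
F + 11985 = 264 + 11985 = 12249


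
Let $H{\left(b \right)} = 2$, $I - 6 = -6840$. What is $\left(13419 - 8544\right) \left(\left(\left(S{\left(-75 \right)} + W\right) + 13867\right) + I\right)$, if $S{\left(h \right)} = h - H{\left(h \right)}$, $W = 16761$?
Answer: $115620375$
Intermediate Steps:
$I = -6834$ ($I = 6 - 6840 = -6834$)
$S{\left(h \right)} = -2 + h$ ($S{\left(h \right)} = h - 2 = -2 + h$)
$\left(13419 - 8544\right) \left(\left(\left(S{\left(-75 \right)} + W\right) + 13867\right) + I\right) = \left(13419 - 8544\right) \left(\left(\left(\left(-2 - 75\right) + 16761\right) + 13867\right) - 6834\right) = 4875 \left(\left(\left(-77 + 16761\right) + 13867\right) - 6834\right) = 4875 \left(\left(16684 + 13867\right) - 6834\right) = 4875 \left(30551 - 6834\right) = 4875 \cdot 23717 = 115620375$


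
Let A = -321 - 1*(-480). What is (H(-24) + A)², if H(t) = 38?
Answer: 38809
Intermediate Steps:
A = 159 (A = -321 + 480 = 159)
(H(-24) + A)² = (38 + 159)² = 197² = 38809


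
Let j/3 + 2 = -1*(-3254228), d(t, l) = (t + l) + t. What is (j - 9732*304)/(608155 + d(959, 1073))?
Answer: 3402075/305573 ≈ 11.133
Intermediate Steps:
d(t, l) = l + 2*t (d(t, l) = (l + t) + t = l + 2*t)
j = 9762678 (j = -6 + 3*(-1*(-3254228)) = -6 + 3*3254228 = -6 + 9762684 = 9762678)
(j - 9732*304)/(608155 + d(959, 1073)) = (9762678 - 9732*304)/(608155 + (1073 + 2*959)) = (9762678 - 2958528)/(608155 + (1073 + 1918)) = 6804150/(608155 + 2991) = 6804150/611146 = 6804150*(1/611146) = 3402075/305573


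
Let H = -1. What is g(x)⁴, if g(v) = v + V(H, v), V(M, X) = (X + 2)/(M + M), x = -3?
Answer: 625/16 ≈ 39.063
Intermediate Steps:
V(M, X) = (2 + X)/(2*M) (V(M, X) = (2 + X)/((2*M)) = (2 + X)*(1/(2*M)) = (2 + X)/(2*M))
g(v) = -1 + v/2 (g(v) = v + (½)*(2 + v)/(-1) = v + (½)*(-1)*(2 + v) = v + (-1 - v/2) = -1 + v/2)
g(x)⁴ = (-1 + (½)*(-3))⁴ = (-1 - 3/2)⁴ = (-5/2)⁴ = 625/16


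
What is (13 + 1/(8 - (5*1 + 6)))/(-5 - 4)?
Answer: -38/27 ≈ -1.4074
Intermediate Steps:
(13 + 1/(8 - (5*1 + 6)))/(-5 - 4) = (13 + 1/(8 - (5 + 6)))/(-9) = -(13 + 1/(8 - 1*11))/9 = -(13 + 1/(8 - 11))/9 = -(13 + 1/(-3))/9 = -(13 - ⅓)/9 = -⅑*38/3 = -38/27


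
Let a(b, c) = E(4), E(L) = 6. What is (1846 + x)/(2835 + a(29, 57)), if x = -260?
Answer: 1586/2841 ≈ 0.55825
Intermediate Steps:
a(b, c) = 6
(1846 + x)/(2835 + a(29, 57)) = (1846 - 260)/(2835 + 6) = 1586/2841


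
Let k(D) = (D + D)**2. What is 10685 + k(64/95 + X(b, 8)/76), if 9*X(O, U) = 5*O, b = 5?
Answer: 31249908541/2924100 ≈ 10687.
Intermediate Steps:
X(O, U) = 5*O/9 (X(O, U) = (5*O)/9 = 5*O/9)
k(D) = 4*D**2 (k(D) = (2*D)**2 = 4*D**2)
10685 + k(64/95 + X(b, 8)/76) = 10685 + 4*(64/95 + ((5/9)*5)/76)**2 = 10685 + 4*(64*(1/95) + (25/9)*(1/76))**2 = 10685 + 4*(64/95 + 25/684)**2 = 10685 + 4*(2429/3420)**2 = 10685 + 4*(5900041/11696400) = 10685 + 5900041/2924100 = 31249908541/2924100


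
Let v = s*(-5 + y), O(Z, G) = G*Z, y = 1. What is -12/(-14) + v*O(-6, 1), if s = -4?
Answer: -666/7 ≈ -95.143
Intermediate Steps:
v = 16 (v = -4*(-5 + 1) = -4*(-4) = 16)
-12/(-14) + v*O(-6, 1) = -12/(-14) + 16*(1*(-6)) = -12*(-1/14) + 16*(-6) = 6/7 - 96 = -666/7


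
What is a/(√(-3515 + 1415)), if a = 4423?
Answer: -4423*I*√21/210 ≈ -96.518*I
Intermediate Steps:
a/(√(-3515 + 1415)) = 4423/(√(-3515 + 1415)) = 4423/(√(-2100)) = 4423/((10*I*√21)) = 4423*(-I*√21/210) = -4423*I*√21/210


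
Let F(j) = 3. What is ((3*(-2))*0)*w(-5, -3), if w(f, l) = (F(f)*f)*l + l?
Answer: 0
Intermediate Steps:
w(f, l) = l + 3*f*l (w(f, l) = (3*f)*l + l = 3*f*l + l = l + 3*f*l)
((3*(-2))*0)*w(-5, -3) = ((3*(-2))*0)*(-3*(1 + 3*(-5))) = (-6*0)*(-3*(1 - 15)) = 0*(-3*(-14)) = 0*42 = 0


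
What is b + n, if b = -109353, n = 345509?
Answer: 236156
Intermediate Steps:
b + n = -109353 + 345509 = 236156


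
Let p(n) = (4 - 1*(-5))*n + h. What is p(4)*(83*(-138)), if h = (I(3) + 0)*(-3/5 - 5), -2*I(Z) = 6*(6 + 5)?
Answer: -12645216/5 ≈ -2.5290e+6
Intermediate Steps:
I(Z) = -33 (I(Z) = -3*(6 + 5) = -3*11 = -½*66 = -33)
h = 924/5 (h = (-33 + 0)*(-3/5 - 5) = -33*(-3*⅕ - 5) = -33*(-⅗ - 5) = -33*(-28/5) = 924/5 ≈ 184.80)
p(n) = 924/5 + 9*n (p(n) = (4 - 1*(-5))*n + 924/5 = (4 + 5)*n + 924/5 = 9*n + 924/5 = 924/5 + 9*n)
p(4)*(83*(-138)) = (924/5 + 9*4)*(83*(-138)) = (924/5 + 36)*(-11454) = (1104/5)*(-11454) = -12645216/5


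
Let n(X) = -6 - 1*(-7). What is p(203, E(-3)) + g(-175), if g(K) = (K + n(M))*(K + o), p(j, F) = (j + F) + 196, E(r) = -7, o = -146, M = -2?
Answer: 56246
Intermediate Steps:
p(j, F) = 196 + F + j (p(j, F) = (F + j) + 196 = 196 + F + j)
n(X) = 1 (n(X) = -6 + 7 = 1)
g(K) = (1 + K)*(-146 + K) (g(K) = (K + 1)*(K - 146) = (1 + K)*(-146 + K))
p(203, E(-3)) + g(-175) = (196 - 7 + 203) + (-146 + (-175)² - 145*(-175)) = 392 + (-146 + 30625 + 25375) = 392 + 55854 = 56246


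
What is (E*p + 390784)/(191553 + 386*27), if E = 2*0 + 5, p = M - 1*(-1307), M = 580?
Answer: 400219/201975 ≈ 1.9815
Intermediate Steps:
p = 1887 (p = 580 - 1*(-1307) = 580 + 1307 = 1887)
E = 5 (E = 0 + 5 = 5)
(E*p + 390784)/(191553 + 386*27) = (5*1887 + 390784)/(191553 + 386*27) = (9435 + 390784)/(191553 + 10422) = 400219/201975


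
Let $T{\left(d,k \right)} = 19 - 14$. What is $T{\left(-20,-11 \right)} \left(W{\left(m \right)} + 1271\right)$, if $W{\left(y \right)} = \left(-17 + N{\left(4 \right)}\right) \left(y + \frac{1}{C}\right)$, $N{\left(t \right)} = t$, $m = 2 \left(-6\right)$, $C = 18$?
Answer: $\frac{128365}{18} \approx 7131.4$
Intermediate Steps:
$m = -12$
$W{\left(y \right)} = - \frac{13}{18} - 13 y$ ($W{\left(y \right)} = \left(-17 + 4\right) \left(y + \frac{1}{18}\right) = - 13 \left(y + \frac{1}{18}\right) = - 13 \left(\frac{1}{18} + y\right) = - \frac{13}{18} - 13 y$)
$T{\left(d,k \right)} = 5$ ($T{\left(d,k \right)} = 19 - 14 = 5$)
$T{\left(-20,-11 \right)} \left(W{\left(m \right)} + 1271\right) = 5 \left(\left(- \frac{13}{18} - -156\right) + 1271\right) = 5 \left(\left(- \frac{13}{18} + 156\right) + 1271\right) = 5 \left(\frac{2795}{18} + 1271\right) = 5 \cdot \frac{25673}{18} = \frac{128365}{18}$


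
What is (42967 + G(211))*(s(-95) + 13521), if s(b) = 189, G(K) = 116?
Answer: 590667930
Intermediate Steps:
(42967 + G(211))*(s(-95) + 13521) = (42967 + 116)*(189 + 13521) = 43083*13710 = 590667930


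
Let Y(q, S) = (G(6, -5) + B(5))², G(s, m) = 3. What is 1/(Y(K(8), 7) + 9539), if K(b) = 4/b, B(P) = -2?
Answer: 1/9540 ≈ 0.00010482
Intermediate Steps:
Y(q, S) = 1 (Y(q, S) = (3 - 2)² = 1² = 1)
1/(Y(K(8), 7) + 9539) = 1/(1 + 9539) = 1/9540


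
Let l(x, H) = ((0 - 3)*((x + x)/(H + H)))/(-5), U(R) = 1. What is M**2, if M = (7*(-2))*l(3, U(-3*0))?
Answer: 15876/25 ≈ 635.04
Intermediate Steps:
l(x, H) = 3*x/(5*H) (l(x, H) = -3*2*x/(2*H)*(-1/5) = -3*2*x*1/(2*H)*(-1/5) = -3*x/H*(-1/5) = 3*x/(5*H))
M = -126/5 (M = (7*(-2))*((3/5)*3/1) = -42*3/5 = -14*9/5 = -126/5 ≈ -25.200)
M**2 = (-126/5)**2 = 15876/25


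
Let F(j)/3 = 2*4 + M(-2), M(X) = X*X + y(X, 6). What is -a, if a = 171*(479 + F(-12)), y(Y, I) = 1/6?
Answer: -176301/2 ≈ -88151.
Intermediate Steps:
y(Y, I) = ⅙
M(X) = ⅙ + X² (M(X) = X*X + ⅙ = X² + ⅙ = ⅙ + X²)
F(j) = 73/2 (F(j) = 3*(2*4 + (⅙ + (-2)²)) = 3*(8 + (⅙ + 4)) = 3*(8 + 25/6) = 3*(73/6) = 73/2)
a = 176301/2 (a = 171*(479 + 73/2) = 171*(1031/2) = 176301/2 ≈ 88151.)
-a = -1*176301/2 = -176301/2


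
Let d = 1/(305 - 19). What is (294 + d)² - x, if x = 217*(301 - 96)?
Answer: 3431592165/81796 ≈ 41953.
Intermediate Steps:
d = 1/286 ≈ 0.0034965
x = 44485 (x = 217*205 = 44485)
(294 + d)² - x = (294 + 1/286)² - 1*44485 = (84085/286)² - 44485 = 7070287225/81796 - 44485 = 3431592165/81796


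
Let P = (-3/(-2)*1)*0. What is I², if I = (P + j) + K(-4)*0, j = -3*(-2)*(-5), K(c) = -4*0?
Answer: 900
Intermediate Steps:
K(c) = 0
j = -30 (j = 6*(-5) = -30)
P = 0 (P = (-3*(-½)*1)*0 = ((3/2)*1)*0 = (3/2)*0 = 0)
I = -30 (I = (0 - 30) + 0*0 = -30 + 0 = -30)
I² = (-30)² = 900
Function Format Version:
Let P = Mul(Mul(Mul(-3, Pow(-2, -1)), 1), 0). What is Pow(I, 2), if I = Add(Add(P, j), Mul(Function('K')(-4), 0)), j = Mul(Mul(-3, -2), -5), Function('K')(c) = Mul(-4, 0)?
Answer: 900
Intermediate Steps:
Function('K')(c) = 0
j = -30 (j = Mul(6, -5) = -30)
P = 0 (P = Mul(Mul(Mul(-3, Rational(-1, 2)), 1), 0) = Mul(Mul(Rational(3, 2), 1), 0) = Mul(Rational(3, 2), 0) = 0)
I = -30 (I = Add(Add(0, -30), Mul(0, 0)) = Add(-30, 0) = -30)
Pow(I, 2) = Pow(-30, 2) = 900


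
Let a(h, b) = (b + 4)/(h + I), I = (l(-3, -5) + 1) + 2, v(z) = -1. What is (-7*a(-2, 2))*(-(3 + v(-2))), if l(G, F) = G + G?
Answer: -84/5 ≈ -16.800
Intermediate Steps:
l(G, F) = 2*G
I = -3 (I = (2*(-3) + 1) + 2 = (-6 + 1) + 2 = -5 + 2 = -3)
a(h, b) = (4 + b)/(-3 + h) (a(h, b) = (b + 4)/(h - 3) = (4 + b)/(-3 + h))
(-7*a(-2, 2))*(-(3 + v(-2))) = (-7*(4 + 2)/(-3 - 2))*(-(3 - 1)) = (-7*6/(-5))*(-1*2) = -(-7)*6/5*(-2) = -7*(-6/5)*(-2) = (42/5)*(-2) = -84/5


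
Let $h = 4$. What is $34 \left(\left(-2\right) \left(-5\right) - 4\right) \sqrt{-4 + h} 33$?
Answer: $0$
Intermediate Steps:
$34 \left(\left(-2\right) \left(-5\right) - 4\right) \sqrt{-4 + h} 33 = 34 \left(\left(-2\right) \left(-5\right) - 4\right) \sqrt{-4 + 4} \cdot 33 = 34 \left(10 - 4\right) \sqrt{0} \cdot 33 = 34 \cdot 6 \cdot 0 \cdot 33 = 34 \cdot 0 \cdot 33 = 0 \cdot 33 = 0$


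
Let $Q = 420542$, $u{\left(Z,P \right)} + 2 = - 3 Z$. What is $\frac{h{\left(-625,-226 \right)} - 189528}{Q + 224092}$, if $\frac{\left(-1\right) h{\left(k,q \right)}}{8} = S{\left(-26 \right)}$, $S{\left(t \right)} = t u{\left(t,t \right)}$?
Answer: $- \frac{86860}{322317} \approx -0.26949$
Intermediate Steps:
$u{\left(Z,P \right)} = -2 - 3 Z$
$S{\left(t \right)} = t \left(-2 - 3 t\right)$
$h{\left(k,q \right)} = 15808$ ($h{\left(k,q \right)} = - 8 \left(\left(-1\right) \left(-26\right) \left(2 + 3 \left(-26\right)\right)\right) = - 8 \left(\left(-1\right) \left(-26\right) \left(2 - 78\right)\right) = - 8 \left(\left(-1\right) \left(-26\right) \left(-76\right)\right) = \left(-8\right) \left(-1976\right) = 15808$)
$\frac{h{\left(-625,-226 \right)} - 189528}{Q + 224092} = \frac{15808 - 189528}{420542 + 224092} = - \frac{173720}{644634} = \left(-173720\right) \frac{1}{644634} = - \frac{86860}{322317}$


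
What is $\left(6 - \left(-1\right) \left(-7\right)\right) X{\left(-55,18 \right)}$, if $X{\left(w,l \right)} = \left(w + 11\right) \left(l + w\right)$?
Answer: $-1628$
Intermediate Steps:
$X{\left(w,l \right)} = \left(11 + w\right) \left(l + w\right)$
$\left(6 - \left(-1\right) \left(-7\right)\right) X{\left(-55,18 \right)} = \left(6 - \left(-1\right) \left(-7\right)\right) \left(\left(-55\right)^{2} + 11 \cdot 18 + 11 \left(-55\right) + 18 \left(-55\right)\right) = \left(6 - 7\right) \left(3025 + 198 - 605 - 990\right) = \left(6 - 7\right) 1628 = \left(-1\right) 1628 = -1628$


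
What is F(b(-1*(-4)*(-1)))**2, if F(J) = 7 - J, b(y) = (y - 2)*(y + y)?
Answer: 1681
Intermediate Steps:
b(y) = 2*y*(-2 + y) (b(y) = (-2 + y)*(2*y) = 2*y*(-2 + y))
F(b(-1*(-4)*(-1)))**2 = (7 - 2*-1*(-4)*(-1)*(-2 - 1*(-4)*(-1)))**2 = (7 - 2*4*(-1)*(-2 + 4*(-1)))**2 = (7 - 2*(-4)*(-2 - 4))**2 = (7 - 2*(-4)*(-6))**2 = (7 - 1*48)**2 = (7 - 48)**2 = (-41)**2 = 1681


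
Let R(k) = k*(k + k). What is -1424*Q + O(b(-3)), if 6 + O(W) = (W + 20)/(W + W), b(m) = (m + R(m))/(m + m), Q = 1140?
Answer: -3246739/2 ≈ -1.6234e+6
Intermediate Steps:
R(k) = 2*k² (R(k) = k*(2*k) = 2*k²)
b(m) = (m + 2*m²)/(2*m) (b(m) = (m + 2*m²)/(m + m) = (m + 2*m²)/((2*m)) = (m + 2*m²)*(1/(2*m)) = (m + 2*m²)/(2*m))
O(W) = -6 + (20 + W)/(2*W) (O(W) = -6 + (W + 20)/(W + W) = -6 + (20 + W)/((2*W)) = -6 + (20 + W)*(1/(2*W)) = -6 + (20 + W)/(2*W))
-1424*Q + O(b(-3)) = -1424*1140 + (-11/2 + 10/(½ - 3)) = -1623360 + (-11/2 + 10/(-5/2)) = -1623360 + (-11/2 + 10*(-⅖)) = -1623360 + (-11/2 - 4) = -1623360 - 19/2 = -3246739/2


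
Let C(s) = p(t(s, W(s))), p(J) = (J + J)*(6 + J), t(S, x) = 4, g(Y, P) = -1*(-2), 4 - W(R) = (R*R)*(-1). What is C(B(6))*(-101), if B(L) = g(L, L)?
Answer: -8080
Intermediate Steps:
W(R) = 4 + R² (W(R) = 4 - R*R*(-1) = 4 - R²*(-1) = 4 - (-1)*R² = 4 + R²)
g(Y, P) = 2
B(L) = 2
p(J) = 2*J*(6 + J) (p(J) = (2*J)*(6 + J) = 2*J*(6 + J))
C(s) = 80 (C(s) = 2*4*(6 + 4) = 2*4*10 = 80)
C(B(6))*(-101) = 80*(-101) = -8080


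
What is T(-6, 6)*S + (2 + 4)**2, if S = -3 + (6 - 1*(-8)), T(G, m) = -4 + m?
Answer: 58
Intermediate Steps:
S = 11 (S = -3 + (6 + 8) = -3 + 14 = 11)
T(-6, 6)*S + (2 + 4)**2 = (-4 + 6)*11 + (2 + 4)**2 = 2*11 + 6**2 = 22 + 36 = 58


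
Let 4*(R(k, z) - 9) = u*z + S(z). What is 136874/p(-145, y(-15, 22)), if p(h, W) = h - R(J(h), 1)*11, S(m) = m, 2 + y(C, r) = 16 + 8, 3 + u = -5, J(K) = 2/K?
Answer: -547496/899 ≈ -609.01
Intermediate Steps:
u = -8 (u = -3 - 5 = -8)
y(C, r) = 22 (y(C, r) = -2 + (16 + 8) = -2 + 24 = 22)
R(k, z) = 9 - 7*z/4 (R(k, z) = 9 + (-8*z + z)/4 = 9 + (-7*z)/4 = 9 - 7*z/4)
p(h, W) = -319/4 + h (p(h, W) = h - (9 - 7/4*1)*11 = h - (9 - 7/4)*11 = h - 29*11/4 = h - 1*319/4 = h - 319/4 = -319/4 + h)
136874/p(-145, y(-15, 22)) = 136874/(-319/4 - 145) = 136874/(-899/4) = 136874*(-4/899) = -547496/899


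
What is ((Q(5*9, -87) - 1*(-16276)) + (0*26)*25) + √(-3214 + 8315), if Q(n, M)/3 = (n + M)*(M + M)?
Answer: 38200 + √5101 ≈ 38271.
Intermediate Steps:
Q(n, M) = 6*M*(M + n) (Q(n, M) = 3*((n + M)*(M + M)) = 3*((M + n)*(2*M)) = 3*(2*M*(M + n)) = 6*M*(M + n))
((Q(5*9, -87) - 1*(-16276)) + (0*26)*25) + √(-3214 + 8315) = ((6*(-87)*(-87 + 5*9) - 1*(-16276)) + (0*26)*25) + √(-3214 + 8315) = ((6*(-87)*(-87 + 45) + 16276) + 0*25) + √5101 = ((6*(-87)*(-42) + 16276) + 0) + √5101 = ((21924 + 16276) + 0) + √5101 = (38200 + 0) + √5101 = 38200 + √5101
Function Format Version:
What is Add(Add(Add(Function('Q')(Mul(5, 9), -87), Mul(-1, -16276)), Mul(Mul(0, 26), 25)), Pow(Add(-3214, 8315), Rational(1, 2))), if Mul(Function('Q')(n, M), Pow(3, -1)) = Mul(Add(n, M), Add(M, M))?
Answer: Add(38200, Pow(5101, Rational(1, 2))) ≈ 38271.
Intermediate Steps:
Function('Q')(n, M) = Mul(6, M, Add(M, n)) (Function('Q')(n, M) = Mul(3, Mul(Add(n, M), Add(M, M))) = Mul(3, Mul(Add(M, n), Mul(2, M))) = Mul(3, Mul(2, M, Add(M, n))) = Mul(6, M, Add(M, n)))
Add(Add(Add(Function('Q')(Mul(5, 9), -87), Mul(-1, -16276)), Mul(Mul(0, 26), 25)), Pow(Add(-3214, 8315), Rational(1, 2))) = Add(Add(Add(Mul(6, -87, Add(-87, Mul(5, 9))), Mul(-1, -16276)), Mul(Mul(0, 26), 25)), Pow(Add(-3214, 8315), Rational(1, 2))) = Add(Add(Add(Mul(6, -87, Add(-87, 45)), 16276), Mul(0, 25)), Pow(5101, Rational(1, 2))) = Add(Add(Add(Mul(6, -87, -42), 16276), 0), Pow(5101, Rational(1, 2))) = Add(Add(Add(21924, 16276), 0), Pow(5101, Rational(1, 2))) = Add(Add(38200, 0), Pow(5101, Rational(1, 2))) = Add(38200, Pow(5101, Rational(1, 2)))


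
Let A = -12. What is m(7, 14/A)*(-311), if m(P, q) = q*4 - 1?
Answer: 5287/3 ≈ 1762.3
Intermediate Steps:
m(P, q) = -1 + 4*q (m(P, q) = 4*q - 1 = -1 + 4*q)
m(7, 14/A)*(-311) = (-1 + 4*(14/(-12)))*(-311) = (-1 + 4*(14*(-1/12)))*(-311) = (-1 + 4*(-7/6))*(-311) = (-1 - 14/3)*(-311) = -17/3*(-311) = 5287/3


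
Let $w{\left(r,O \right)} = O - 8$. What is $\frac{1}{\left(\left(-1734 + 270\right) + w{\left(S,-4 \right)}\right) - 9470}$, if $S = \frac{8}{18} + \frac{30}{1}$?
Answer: $- \frac{1}{10946} \approx -9.1358 \cdot 10^{-5}$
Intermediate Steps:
$S = \frac{274}{9}$ ($S = 8 \cdot \frac{1}{18} + 30 \cdot 1 = \frac{4}{9} + 30 = \frac{274}{9} \approx 30.444$)
$w{\left(r,O \right)} = -8 + O$
$\frac{1}{\left(\left(-1734 + 270\right) + w{\left(S,-4 \right)}\right) - 9470} = \frac{1}{\left(\left(-1734 + 270\right) - 12\right) - 9470} = \frac{1}{\left(-1464 - 12\right) - 9470} = \frac{1}{-1476 - 9470} = \frac{1}{-10946} = - \frac{1}{10946}$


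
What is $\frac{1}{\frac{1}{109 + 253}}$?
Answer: $362$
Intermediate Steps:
$\frac{1}{\frac{1}{109 + 253}} = \frac{1}{\frac{1}{362}} = 362$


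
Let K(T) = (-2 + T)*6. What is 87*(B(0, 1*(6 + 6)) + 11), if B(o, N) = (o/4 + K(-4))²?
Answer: 113709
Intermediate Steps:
K(T) = -12 + 6*T
B(o, N) = (-36 + o/4)² (B(o, N) = (o/4 + (-12 + 6*(-4)))² = (o*(¼) + (-12 - 24))² = (o/4 - 36)² = (-36 + o/4)²)
87*(B(0, 1*(6 + 6)) + 11) = 87*((-144 + 0)²/16 + 11) = 87*((1/16)*(-144)² + 11) = 87*((1/16)*20736 + 11) = 87*(1296 + 11) = 87*1307 = 113709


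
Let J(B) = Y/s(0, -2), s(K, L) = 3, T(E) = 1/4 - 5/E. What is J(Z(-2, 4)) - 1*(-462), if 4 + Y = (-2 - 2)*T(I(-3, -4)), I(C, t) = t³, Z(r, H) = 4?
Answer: 22091/48 ≈ 460.23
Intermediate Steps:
T(E) = ¼ - 5/E (T(E) = 1*(¼) - 5/E = ¼ - 5/E)
Y = -85/16 (Y = -4 + (-2 - 2)*((-20 + (-4)³)/(4*((-4)³))) = -4 - (-20 - 64)/(-64) = -4 - (-1)*(-84)/64 = -4 - 4*21/64 = -4 - 21/16 = -85/16 ≈ -5.3125)
J(B) = -85/48 (J(B) = -85/16/3 = -85/16*⅓ = -85/48)
J(Z(-2, 4)) - 1*(-462) = -85/48 - 1*(-462) = -85/48 + 462 = 22091/48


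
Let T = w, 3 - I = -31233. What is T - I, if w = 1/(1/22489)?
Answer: -8747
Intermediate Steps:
I = 31236 (I = 3 - 1*(-31233) = 3 + 31233 = 31236)
w = 22489 (w = 1/(1/22489) = 22489)
T = 22489
T - I = 22489 - 1*31236 = 22489 - 31236 = -8747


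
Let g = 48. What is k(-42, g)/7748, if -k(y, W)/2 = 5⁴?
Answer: -625/3874 ≈ -0.16133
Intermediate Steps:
k(y, W) = -1250 (k(y, W) = -2*5⁴ = -2*625 = -1250)
k(-42, g)/7748 = -1250/7748 = -1250*1/7748 = -625/3874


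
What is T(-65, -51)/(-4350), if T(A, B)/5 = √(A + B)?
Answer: -I*√29/435 ≈ -0.01238*I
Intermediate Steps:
T(A, B) = 5*√(A + B)
T(-65, -51)/(-4350) = (5*√(-65 - 51))/(-4350) = (5*√(-116))*(-1/4350) = (5*(2*I*√29))*(-1/4350) = (10*I*√29)*(-1/4350) = -I*√29/435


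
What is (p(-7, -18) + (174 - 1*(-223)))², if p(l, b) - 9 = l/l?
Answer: 165649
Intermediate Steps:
p(l, b) = 10 (p(l, b) = 9 + l/l = 9 + 1 = 10)
(p(-7, -18) + (174 - 1*(-223)))² = (10 + (174 - 1*(-223)))² = (10 + (174 + 223))² = (10 + 397)² = 407² = 165649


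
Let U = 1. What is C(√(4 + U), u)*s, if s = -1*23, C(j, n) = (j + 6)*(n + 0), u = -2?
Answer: 276 + 46*√5 ≈ 378.86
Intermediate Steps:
C(j, n) = n*(6 + j) (C(j, n) = (6 + j)*n = n*(6 + j))
s = -23
C(√(4 + U), u)*s = -2*(6 + √(4 + 1))*(-23) = -2*(6 + √5)*(-23) = (-12 - 2*√5)*(-23) = 276 + 46*√5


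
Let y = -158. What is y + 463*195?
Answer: 90127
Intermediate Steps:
y + 463*195 = -158 + 463*195 = -158 + 90285 = 90127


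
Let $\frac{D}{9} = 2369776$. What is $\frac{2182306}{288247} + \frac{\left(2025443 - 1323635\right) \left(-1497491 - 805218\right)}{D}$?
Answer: $- \frac{9703703890007485}{128077654251} \approx -75764.0$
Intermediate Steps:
$D = 21327984$ ($D = 9 \cdot 2369776 = 21327984$)
$\frac{2182306}{288247} + \frac{\left(2025443 - 1323635\right) \left(-1497491 - 805218\right)}{D} = \frac{2182306}{288247} + \frac{\left(2025443 - 1323635\right) \left(-1497491 - 805218\right)}{21327984} = 2182306 \cdot \frac{1}{288247} + 701808 \left(-2302709\right) \frac{1}{21327984} = \frac{2182306}{288247} - \frac{33667908289}{444333} = - \frac{9703703890007485}{128077654251}$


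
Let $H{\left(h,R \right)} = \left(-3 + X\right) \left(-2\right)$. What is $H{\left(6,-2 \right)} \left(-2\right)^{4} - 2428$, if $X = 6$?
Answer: $-2524$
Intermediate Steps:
$H{\left(h,R \right)} = -6$ ($H{\left(h,R \right)} = \left(-3 + 6\right) \left(-2\right) = 3 \left(-2\right) = -6$)
$H{\left(6,-2 \right)} \left(-2\right)^{4} - 2428 = - 6 \left(-2\right)^{4} - 2428 = \left(-6\right) 16 - 2428 = -96 - 2428 = -2524$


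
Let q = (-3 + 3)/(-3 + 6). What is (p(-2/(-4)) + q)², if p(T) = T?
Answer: ¼ ≈ 0.25000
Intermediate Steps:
q = 0 (q = 0/3 = 0*(⅓) = 0)
(p(-2/(-4)) + q)² = (-2/(-4) + 0)² = (-2*(-¼) + 0)² = (½ + 0)² = (½)² = ¼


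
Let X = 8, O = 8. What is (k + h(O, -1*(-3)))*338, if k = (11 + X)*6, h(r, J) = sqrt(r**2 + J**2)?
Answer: 38532 + 338*sqrt(73) ≈ 41420.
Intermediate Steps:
h(r, J) = sqrt(J**2 + r**2)
k = 114 (k = (11 + 8)*6 = 19*6 = 114)
(k + h(O, -1*(-3)))*338 = (114 + sqrt((-1*(-3))**2 + 8**2))*338 = (114 + sqrt(3**2 + 64))*338 = (114 + sqrt(9 + 64))*338 = (114 + sqrt(73))*338 = 38532 + 338*sqrt(73)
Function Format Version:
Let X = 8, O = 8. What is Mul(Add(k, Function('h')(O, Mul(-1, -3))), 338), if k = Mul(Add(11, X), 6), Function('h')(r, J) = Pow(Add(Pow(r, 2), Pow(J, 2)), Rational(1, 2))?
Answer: Add(38532, Mul(338, Pow(73, Rational(1, 2)))) ≈ 41420.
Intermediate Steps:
Function('h')(r, J) = Pow(Add(Pow(J, 2), Pow(r, 2)), Rational(1, 2))
k = 114 (k = Mul(Add(11, 8), 6) = Mul(19, 6) = 114)
Mul(Add(k, Function('h')(O, Mul(-1, -3))), 338) = Mul(Add(114, Pow(Add(Pow(Mul(-1, -3), 2), Pow(8, 2)), Rational(1, 2))), 338) = Mul(Add(114, Pow(Add(Pow(3, 2), 64), Rational(1, 2))), 338) = Mul(Add(114, Pow(Add(9, 64), Rational(1, 2))), 338) = Mul(Add(114, Pow(73, Rational(1, 2))), 338) = Add(38532, Mul(338, Pow(73, Rational(1, 2))))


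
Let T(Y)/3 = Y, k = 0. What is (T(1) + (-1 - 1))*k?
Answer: 0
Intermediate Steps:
T(Y) = 3*Y
(T(1) + (-1 - 1))*k = (3*1 + (-1 - 1))*0 = (3 - 2)*0 = 1*0 = 0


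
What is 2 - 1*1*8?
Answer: -6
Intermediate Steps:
2 - 1*1*8 = 2 - 1*8 = 2 - 8 = -6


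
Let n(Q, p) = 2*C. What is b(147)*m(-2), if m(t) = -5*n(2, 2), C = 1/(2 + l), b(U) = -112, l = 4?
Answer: 560/3 ≈ 186.67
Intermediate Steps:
C = ⅙ (C = 1/(2 + 4) = 1/6 = ⅙ ≈ 0.16667)
n(Q, p) = ⅓ (n(Q, p) = 2*(⅙) = ⅓)
m(t) = -5/3 (m(t) = -5*⅓ = -5/3)
b(147)*m(-2) = -112*(-5/3) = 560/3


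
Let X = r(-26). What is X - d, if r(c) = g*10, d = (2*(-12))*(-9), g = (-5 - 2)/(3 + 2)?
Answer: -230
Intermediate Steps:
g = -7/5 ≈ -1.4000
d = 216 (d = -24*(-9) = 216)
r(c) = -14 (r(c) = -7/5*10 = -14)
X = -14
X - d = -14 - 1*216 = -14 - 216 = -230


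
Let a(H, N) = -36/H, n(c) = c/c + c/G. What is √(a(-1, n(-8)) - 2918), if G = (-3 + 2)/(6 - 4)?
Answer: I*√2882 ≈ 53.684*I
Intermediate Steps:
G = -½ (G = -1/2 = -1*½ = -½ ≈ -0.50000)
n(c) = 1 - 2*c (n(c) = c/c + c/(-½) = 1 + c*(-2) = 1 - 2*c)
√(a(-1, n(-8)) - 2918) = √(-36/(-1) - 2918) = √(-36*(-1) - 2918) = √(36 - 2918) = √(-2882) = I*√2882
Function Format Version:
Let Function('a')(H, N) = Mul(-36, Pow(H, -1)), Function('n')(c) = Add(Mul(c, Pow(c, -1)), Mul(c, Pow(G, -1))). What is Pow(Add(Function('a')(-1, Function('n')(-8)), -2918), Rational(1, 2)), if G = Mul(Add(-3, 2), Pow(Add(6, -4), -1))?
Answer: Mul(I, Pow(2882, Rational(1, 2))) ≈ Mul(53.684, I)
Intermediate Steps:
G = Rational(-1, 2) (G = Mul(-1, Pow(2, -1)) = Mul(-1, Rational(1, 2)) = Rational(-1, 2) ≈ -0.50000)
Function('n')(c) = Add(1, Mul(-2, c)) (Function('n')(c) = Add(Mul(c, Pow(c, -1)), Mul(c, Pow(Rational(-1, 2), -1))) = Add(1, Mul(c, -2)) = Add(1, Mul(-2, c)))
Pow(Add(Function('a')(-1, Function('n')(-8)), -2918), Rational(1, 2)) = Pow(Add(Mul(-36, Pow(-1, -1)), -2918), Rational(1, 2)) = Pow(Add(Mul(-36, -1), -2918), Rational(1, 2)) = Pow(Add(36, -2918), Rational(1, 2)) = Pow(-2882, Rational(1, 2)) = Mul(I, Pow(2882, Rational(1, 2)))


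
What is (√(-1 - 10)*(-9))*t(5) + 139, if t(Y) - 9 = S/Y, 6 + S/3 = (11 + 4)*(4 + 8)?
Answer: 139 - 5103*I*√11/5 ≈ 139.0 - 3384.9*I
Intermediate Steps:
S = 522 (S = -18 + 3*((11 + 4)*(4 + 8)) = -18 + 3*(15*12) = -18 + 3*180 = -18 + 540 = 522)
t(Y) = 9 + 522/Y
(√(-1 - 10)*(-9))*t(5) + 139 = (√(-1 - 10)*(-9))*(9 + 522/5) + 139 = (√(-11)*(-9))*(9 + 522*(⅕)) + 139 = ((I*√11)*(-9))*(9 + 522/5) + 139 = -9*I*√11*(567/5) + 139 = -5103*I*√11/5 + 139 = 139 - 5103*I*√11/5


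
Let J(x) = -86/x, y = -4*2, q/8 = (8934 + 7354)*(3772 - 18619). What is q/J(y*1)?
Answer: -7738493952/43 ≈ -1.7996e+8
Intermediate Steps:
q = -1934623488 (q = 8*((8934 + 7354)*(3772 - 18619)) = 8*(16288*(-14847)) = 8*(-241827936) = -1934623488)
y = -8
q/J(y*1) = -1934623488/((-86/((-8*1)))) = -1934623488/((-86/(-8))) = -1934623488/((-86*(-⅛))) = -1934623488/43/4 = -1934623488*4/43 = -7738493952/43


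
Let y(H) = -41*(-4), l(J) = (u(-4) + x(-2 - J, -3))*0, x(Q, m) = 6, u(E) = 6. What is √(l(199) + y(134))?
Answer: 2*√41 ≈ 12.806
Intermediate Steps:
l(J) = 0 (l(J) = (6 + 6)*0 = 12*0 = 0)
y(H) = 164
√(l(199) + y(134)) = √(0 + 164) = √164 = 2*√41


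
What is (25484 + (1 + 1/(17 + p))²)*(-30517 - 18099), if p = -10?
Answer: -60710688480/49 ≈ -1.2390e+9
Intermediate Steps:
(25484 + (1 + 1/(17 + p))²)*(-30517 - 18099) = (25484 + (1 + 1/(17 - 10))²)*(-30517 - 18099) = (25484 + (1 + 1/7)²)*(-48616) = (25484 + (1 + ⅐)²)*(-48616) = (25484 + (8/7)²)*(-48616) = (25484 + 64/49)*(-48616) = (1248780/49)*(-48616) = -60710688480/49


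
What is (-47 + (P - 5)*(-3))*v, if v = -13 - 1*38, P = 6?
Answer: 2550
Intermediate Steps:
v = -51 (v = -13 - 38 = -51)
(-47 + (P - 5)*(-3))*v = (-47 + (6 - 5)*(-3))*(-51) = (-47 + 1*(-3))*(-51) = (-47 - 3)*(-51) = -50*(-51) = 2550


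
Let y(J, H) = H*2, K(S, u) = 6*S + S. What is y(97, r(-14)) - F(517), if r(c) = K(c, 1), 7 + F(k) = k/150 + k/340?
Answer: -989233/5100 ≈ -193.97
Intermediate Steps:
K(S, u) = 7*S
F(k) = -7 + 49*k/5100 (F(k) = -7 + (k/150 + k/340) = -7 + 49*k/5100)
r(c) = 7*c
y(J, H) = 2*H
y(97, r(-14)) - F(517) = 2*(7*(-14)) - (-7 + (49/5100)*517) = 2*(-98) - (-7 + 25333/5100) = -196 - 1*(-10367/5100) = -196 + 10367/5100 = -989233/5100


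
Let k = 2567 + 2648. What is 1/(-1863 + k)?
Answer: 1/3352 ≈ 0.00029833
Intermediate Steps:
k = 5215
1/(-1863 + k) = 1/(-1863 + 5215) = 1/3352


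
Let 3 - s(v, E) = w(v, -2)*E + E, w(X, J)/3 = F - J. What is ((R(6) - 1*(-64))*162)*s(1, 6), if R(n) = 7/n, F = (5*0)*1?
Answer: -411723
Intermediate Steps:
F = 0 (F = 0*1 = 0)
w(X, J) = -3*J (w(X, J) = 3*(0 - J) = 3*(-J) = -3*J)
s(v, E) = 3 - 7*E (s(v, E) = 3 - ((-3*(-2))*E + E) = 3 - (6*E + E) = 3 - 7*E)
((R(6) - 1*(-64))*162)*s(1, 6) = ((7/6 - 1*(-64))*162)*(3 - 7*6) = ((7*(⅙) + 64)*162)*(3 - 42) = ((7/6 + 64)*162)*(-39) = ((391/6)*162)*(-39) = 10557*(-39) = -411723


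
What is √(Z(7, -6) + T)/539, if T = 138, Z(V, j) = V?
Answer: √145/539 ≈ 0.022341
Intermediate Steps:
√(Z(7, -6) + T)/539 = √(7 + 138)/539 = √145*(1/539) = √145/539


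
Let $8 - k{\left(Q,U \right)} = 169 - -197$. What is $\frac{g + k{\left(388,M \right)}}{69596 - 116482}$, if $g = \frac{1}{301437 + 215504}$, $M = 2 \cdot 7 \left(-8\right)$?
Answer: $\frac{185064877}{24237295726} \approx 0.0076355$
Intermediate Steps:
$M = -112$ ($M = 14 \left(-8\right) = -112$)
$k{\left(Q,U \right)} = -358$ ($k{\left(Q,U \right)} = 8 - \left(169 - -197\right) = 8 - \left(169 + 197\right) = 8 - 366 = -358$)
$g = \frac{1}{516941} \approx 1.9345 \cdot 10^{-6}$
$\frac{g + k{\left(388,M \right)}}{69596 - 116482} = \frac{\frac{1}{516941} - 358}{69596 - 116482} = - \frac{185064877}{516941 \left(-46886\right)} = \left(- \frac{185064877}{516941}\right) \left(- \frac{1}{46886}\right) = \frac{185064877}{24237295726}$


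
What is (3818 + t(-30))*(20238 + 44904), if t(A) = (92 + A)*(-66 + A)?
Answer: -139013028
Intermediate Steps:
t(A) = (-66 + A)*(92 + A)
(3818 + t(-30))*(20238 + 44904) = (3818 + (-6072 + (-30)² + 26*(-30)))*(20238 + 44904) = (3818 + (-6072 + 900 - 780))*65142 = (3818 - 5952)*65142 = -2134*65142 = -139013028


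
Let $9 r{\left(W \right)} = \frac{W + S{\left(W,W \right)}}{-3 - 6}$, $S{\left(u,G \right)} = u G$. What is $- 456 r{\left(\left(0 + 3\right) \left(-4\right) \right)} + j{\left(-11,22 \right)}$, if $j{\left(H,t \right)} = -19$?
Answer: $\frac{6517}{9} \approx 724.11$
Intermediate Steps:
$S{\left(u,G \right)} = G u$
$r{\left(W \right)} = - \frac{W}{81} - \frac{W^{2}}{81}$ ($r{\left(W \right)} = \frac{\left(W + W W\right) \frac{1}{-3 - 6}}{9} = \frac{\left(W + W^{2}\right) \frac{1}{-9}}{9} = \frac{\left(W + W^{2}\right) \left(- \frac{1}{9}\right)}{9} = \frac{- \frac{W}{9} - \frac{W^{2}}{9}}{9} = - \frac{W}{81} - \frac{W^{2}}{81}$)
$- 456 r{\left(\left(0 + 3\right) \left(-4\right) \right)} + j{\left(-11,22 \right)} = - 456 \frac{\left(0 + 3\right) \left(-4\right) \left(-1 - \left(0 + 3\right) \left(-4\right)\right)}{81} - 19 = - 456 \frac{3 \left(-4\right) \left(-1 - 3 \left(-4\right)\right)}{81} - 19 = - 456 \cdot \frac{1}{81} \left(-12\right) \left(-1 - -12\right) - 19 = - 456 \cdot \frac{1}{81} \left(-12\right) \left(-1 + 12\right) - 19 = - 456 \cdot \frac{1}{81} \left(-12\right) 11 - 19 = \left(-456\right) \left(- \frac{44}{27}\right) - 19 = \frac{6688}{9} - 19 = \frac{6517}{9}$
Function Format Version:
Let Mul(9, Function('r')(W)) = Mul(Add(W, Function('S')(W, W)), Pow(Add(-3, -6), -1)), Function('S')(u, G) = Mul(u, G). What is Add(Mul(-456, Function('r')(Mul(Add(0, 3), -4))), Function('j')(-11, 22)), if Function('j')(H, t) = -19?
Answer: Rational(6517, 9) ≈ 724.11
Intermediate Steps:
Function('S')(u, G) = Mul(G, u)
Function('r')(W) = Add(Mul(Rational(-1, 81), W), Mul(Rational(-1, 81), Pow(W, 2))) (Function('r')(W) = Mul(Rational(1, 9), Mul(Add(W, Mul(W, W)), Pow(Add(-3, -6), -1))) = Mul(Rational(1, 9), Mul(Add(W, Pow(W, 2)), Pow(-9, -1))) = Mul(Rational(1, 9), Mul(Add(W, Pow(W, 2)), Rational(-1, 9))) = Mul(Rational(1, 9), Add(Mul(Rational(-1, 9), W), Mul(Rational(-1, 9), Pow(W, 2)))) = Add(Mul(Rational(-1, 81), W), Mul(Rational(-1, 81), Pow(W, 2))))
Add(Mul(-456, Function('r')(Mul(Add(0, 3), -4))), Function('j')(-11, 22)) = Add(Mul(-456, Mul(Rational(1, 81), Mul(Add(0, 3), -4), Add(-1, Mul(-1, Mul(Add(0, 3), -4))))), -19) = Add(Mul(-456, Mul(Rational(1, 81), Mul(3, -4), Add(-1, Mul(-1, Mul(3, -4))))), -19) = Add(Mul(-456, Mul(Rational(1, 81), -12, Add(-1, Mul(-1, -12)))), -19) = Add(Mul(-456, Mul(Rational(1, 81), -12, Add(-1, 12))), -19) = Add(Mul(-456, Mul(Rational(1, 81), -12, 11)), -19) = Add(Mul(-456, Rational(-44, 27)), -19) = Add(Rational(6688, 9), -19) = Rational(6517, 9)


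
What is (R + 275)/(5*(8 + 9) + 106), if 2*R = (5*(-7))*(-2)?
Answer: 310/191 ≈ 1.6230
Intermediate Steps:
R = 35 (R = ((5*(-7))*(-2))/2 = (-35*(-2))/2 = (½)*70 = 35)
(R + 275)/(5*(8 + 9) + 106) = (35 + 275)/(5*(8 + 9) + 106) = 310/(5*17 + 106) = 310/(85 + 106) = 310/191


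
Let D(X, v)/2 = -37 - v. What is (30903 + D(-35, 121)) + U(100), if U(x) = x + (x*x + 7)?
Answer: 40694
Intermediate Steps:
D(X, v) = -74 - 2*v (D(X, v) = 2*(-37 - v) = -74 - 2*v)
U(x) = 7 + x + x² (U(x) = x + (x² + 7) = x + (7 + x²) = 7 + x + x²)
(30903 + D(-35, 121)) + U(100) = (30903 + (-74 - 2*121)) + (7 + 100 + 100²) = (30903 + (-74 - 242)) + (7 + 100 + 10000) = (30903 - 316) + 10107 = 30587 + 10107 = 40694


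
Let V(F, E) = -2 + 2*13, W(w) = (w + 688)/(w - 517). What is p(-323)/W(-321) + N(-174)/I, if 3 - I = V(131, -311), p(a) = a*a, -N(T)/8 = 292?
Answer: -1835124430/7707 ≈ -2.3811e+5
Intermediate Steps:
N(T) = -2336 (N(T) = -8*292 = -2336)
p(a) = a²
W(w) = (688 + w)/(-517 + w)
V(F, E) = 24 (V(F, E) = -2 + 26 = 24)
I = -21 (I = 3 - 1*24 = 3 - 24 = -21)
p(-323)/W(-321) + N(-174)/I = (-323)²/(((688 - 321)/(-517 - 321))) - 2336/(-21) = 104329/((367/(-838))) - 2336*(-1/21) = 104329/((-1/838*367)) + 2336/21 = 104329/(-367/838) + 2336/21 = 104329*(-838/367) + 2336/21 = -87427702/367 + 2336/21 = -1835124430/7707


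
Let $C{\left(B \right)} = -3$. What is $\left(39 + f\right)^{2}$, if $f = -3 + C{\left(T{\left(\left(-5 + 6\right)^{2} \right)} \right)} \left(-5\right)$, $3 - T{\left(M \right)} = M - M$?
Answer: $2601$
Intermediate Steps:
$T{\left(M \right)} = 3$ ($T{\left(M \right)} = 3 - \left(M - M\right) = 3 - 0 = 3 + 0 = 3$)
$f = 12$ ($f = -3 - -15 = -3 + 15 = 12$)
$\left(39 + f\right)^{2} = \left(39 + 12\right)^{2} = 51^{2} = 2601$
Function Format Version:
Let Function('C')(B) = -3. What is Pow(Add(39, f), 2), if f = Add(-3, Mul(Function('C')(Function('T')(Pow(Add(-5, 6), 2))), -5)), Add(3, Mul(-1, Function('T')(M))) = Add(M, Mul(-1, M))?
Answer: 2601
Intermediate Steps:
Function('T')(M) = 3 (Function('T')(M) = Add(3, Mul(-1, Add(M, Mul(-1, M)))) = Add(3, Mul(-1, 0)) = Add(3, 0) = 3)
f = 12 (f = Add(-3, Mul(-3, -5)) = Add(-3, 15) = 12)
Pow(Add(39, f), 2) = Pow(Add(39, 12), 2) = Pow(51, 2) = 2601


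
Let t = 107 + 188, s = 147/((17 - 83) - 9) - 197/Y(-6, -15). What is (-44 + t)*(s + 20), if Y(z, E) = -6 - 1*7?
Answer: 2707788/325 ≈ 8331.7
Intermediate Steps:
Y(z, E) = -13 (Y(z, E) = -6 - 7 = -13)
s = 4288/325 (s = 147/((17 - 83) - 9) - 197/(-13) = 147/(-66 - 9) - 197*(-1/13) = 147/(-75) + 197/13 = 147*(-1/75) + 197/13 = -49/25 + 197/13 = 4288/325 ≈ 13.194)
t = 295
(-44 + t)*(s + 20) = (-44 + 295)*(4288/325 + 20) = 251*(10788/325) = 2707788/325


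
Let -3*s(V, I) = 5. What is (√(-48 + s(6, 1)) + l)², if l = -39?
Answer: (117 - I*√447)²/9 ≈ 1471.3 - 549.7*I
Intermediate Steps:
s(V, I) = -5/3 (s(V, I) = -⅓*5 = -5/3)
(√(-48 + s(6, 1)) + l)² = (√(-48 - 5/3) - 39)² = (√(-149/3) - 39)² = (I*√447/3 - 39)² = (-39 + I*√447/3)²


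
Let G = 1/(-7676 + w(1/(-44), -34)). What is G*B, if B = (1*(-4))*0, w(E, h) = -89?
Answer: 0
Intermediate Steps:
G = -1/7765 (G = 1/(-7676 - 89) = 1/(-7765) = -1/7765 ≈ -0.00012878)
B = 0 (B = -4*0 = 0)
G*B = -1/7765*0 = 0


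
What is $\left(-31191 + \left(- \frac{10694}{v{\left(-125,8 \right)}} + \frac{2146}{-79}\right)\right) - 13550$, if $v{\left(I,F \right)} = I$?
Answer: $- \frac{441240799}{9875} \approx -44683.0$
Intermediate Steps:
$\left(-31191 + \left(- \frac{10694}{v{\left(-125,8 \right)}} + \frac{2146}{-79}\right)\right) - 13550 = \left(-31191 + \left(- \frac{10694}{-125} + \frac{2146}{-79}\right)\right) - 13550 = \left(-31191 + \left(\left(-10694\right) \left(- \frac{1}{125}\right) + 2146 \left(- \frac{1}{79}\right)\right)\right) - 13550 = \left(-31191 + \left(\frac{10694}{125} - \frac{2146}{79}\right)\right) - 13550 = \left(-31191 + \frac{576576}{9875}\right) - 13550 = - \frac{307434549}{9875} - 13550 = - \frac{441240799}{9875}$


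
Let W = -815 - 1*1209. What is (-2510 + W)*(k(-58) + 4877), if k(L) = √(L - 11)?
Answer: -22112318 - 4534*I*√69 ≈ -2.2112e+7 - 37662.0*I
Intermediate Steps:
W = -2024 (W = -815 - 1209 = -2024)
k(L) = √(-11 + L)
(-2510 + W)*(k(-58) + 4877) = (-2510 - 2024)*(√(-11 - 58) + 4877) = -4534*(√(-69) + 4877) = -4534*(I*√69 + 4877) = -4534*(4877 + I*√69) = -22112318 - 4534*I*√69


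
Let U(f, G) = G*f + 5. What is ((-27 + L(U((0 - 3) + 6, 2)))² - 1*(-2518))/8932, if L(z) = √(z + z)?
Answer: 467/1276 - 27*√22/4466 ≈ 0.33763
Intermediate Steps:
U(f, G) = 5 + G*f
L(z) = √2*√z (L(z) = √(2*z) = √2*√z)
((-27 + L(U((0 - 3) + 6, 2)))² - 1*(-2518))/8932 = ((-27 + √2*√(5 + 2*((0 - 3) + 6)))² - 1*(-2518))/8932 = ((-27 + √2*√(5 + 2*(-3 + 6)))² + 2518)*(1/8932) = ((-27 + √2*√(5 + 2*3))² + 2518)*(1/8932) = ((-27 + √2*√(5 + 6))² + 2518)*(1/8932) = ((-27 + √2*√11)² + 2518)*(1/8932) = ((-27 + √22)² + 2518)*(1/8932) = (2518 + (-27 + √22)²)*(1/8932) = 1259/4466 + (-27 + √22)²/8932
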